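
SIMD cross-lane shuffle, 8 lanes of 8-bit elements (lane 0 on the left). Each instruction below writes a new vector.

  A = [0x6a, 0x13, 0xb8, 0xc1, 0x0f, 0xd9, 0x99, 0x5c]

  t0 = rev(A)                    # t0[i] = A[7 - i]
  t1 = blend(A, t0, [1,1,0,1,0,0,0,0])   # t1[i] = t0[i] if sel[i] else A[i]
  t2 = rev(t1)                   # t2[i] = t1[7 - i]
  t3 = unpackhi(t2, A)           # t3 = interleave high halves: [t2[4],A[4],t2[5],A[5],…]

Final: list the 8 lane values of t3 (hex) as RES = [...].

RES = [ 0x0f  0x0f  0xb8  0xd9  0x99  0x99  0x5c  0x5c ]

→ t0 |5c|99|d9|0f|c1|b8|13|6a|
→ t1 |5c|99|b8|0f|0f|d9|99|5c|
→ t2 |5c|99|d9|0f|0f|b8|99|5c|
→ t3 |0f|0f|b8|d9|99|99|5c|5c|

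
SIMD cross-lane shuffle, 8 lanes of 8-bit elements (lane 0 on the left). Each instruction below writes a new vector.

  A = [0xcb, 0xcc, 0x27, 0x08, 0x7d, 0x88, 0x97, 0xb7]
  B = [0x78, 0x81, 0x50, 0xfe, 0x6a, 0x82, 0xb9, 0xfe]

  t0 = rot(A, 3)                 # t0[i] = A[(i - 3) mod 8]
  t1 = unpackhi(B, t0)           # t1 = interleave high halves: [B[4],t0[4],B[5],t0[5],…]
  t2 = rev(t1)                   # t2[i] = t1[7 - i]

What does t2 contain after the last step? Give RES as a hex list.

t0 = [0x88, 0x97, 0xb7, 0xcb, 0xcc, 0x27, 0x08, 0x7d]
t1 = [0x6a, 0xcc, 0x82, 0x27, 0xb9, 0x08, 0xfe, 0x7d]
t2 = [0x7d, 0xfe, 0x08, 0xb9, 0x27, 0x82, 0xcc, 0x6a]

RES = [ 0x7d  0xfe  0x08  0xb9  0x27  0x82  0xcc  0x6a ]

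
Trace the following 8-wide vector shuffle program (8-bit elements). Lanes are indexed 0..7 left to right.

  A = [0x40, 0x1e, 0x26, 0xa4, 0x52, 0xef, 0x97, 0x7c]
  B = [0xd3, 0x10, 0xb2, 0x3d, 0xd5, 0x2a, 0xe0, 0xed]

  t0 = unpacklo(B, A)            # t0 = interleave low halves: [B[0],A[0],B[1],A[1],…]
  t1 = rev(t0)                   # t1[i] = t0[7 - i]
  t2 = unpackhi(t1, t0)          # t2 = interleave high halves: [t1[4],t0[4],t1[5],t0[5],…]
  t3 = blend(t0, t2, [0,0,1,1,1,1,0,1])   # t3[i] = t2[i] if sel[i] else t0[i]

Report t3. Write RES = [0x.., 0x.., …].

RES = [0xd3, 0x40, 0x10, 0x26, 0x40, 0x3d, 0x3d, 0xa4]

t0 = [0xd3, 0x40, 0x10, 0x1e, 0xb2, 0x26, 0x3d, 0xa4]
t1 = [0xa4, 0x3d, 0x26, 0xb2, 0x1e, 0x10, 0x40, 0xd3]
t2 = [0x1e, 0xb2, 0x10, 0x26, 0x40, 0x3d, 0xd3, 0xa4]
t3 = [0xd3, 0x40, 0x10, 0x26, 0x40, 0x3d, 0x3d, 0xa4]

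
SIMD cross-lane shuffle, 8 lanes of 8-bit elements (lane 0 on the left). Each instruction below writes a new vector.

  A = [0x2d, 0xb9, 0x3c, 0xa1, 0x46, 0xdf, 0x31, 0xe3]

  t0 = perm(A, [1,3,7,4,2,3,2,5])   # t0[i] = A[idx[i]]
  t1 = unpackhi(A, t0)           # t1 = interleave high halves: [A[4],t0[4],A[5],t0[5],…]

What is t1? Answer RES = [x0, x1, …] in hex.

t0 = [0xb9, 0xa1, 0xe3, 0x46, 0x3c, 0xa1, 0x3c, 0xdf]
t1 = [0x46, 0x3c, 0xdf, 0xa1, 0x31, 0x3c, 0xe3, 0xdf]

RES = [ 0x46  0x3c  0xdf  0xa1  0x31  0x3c  0xe3  0xdf ]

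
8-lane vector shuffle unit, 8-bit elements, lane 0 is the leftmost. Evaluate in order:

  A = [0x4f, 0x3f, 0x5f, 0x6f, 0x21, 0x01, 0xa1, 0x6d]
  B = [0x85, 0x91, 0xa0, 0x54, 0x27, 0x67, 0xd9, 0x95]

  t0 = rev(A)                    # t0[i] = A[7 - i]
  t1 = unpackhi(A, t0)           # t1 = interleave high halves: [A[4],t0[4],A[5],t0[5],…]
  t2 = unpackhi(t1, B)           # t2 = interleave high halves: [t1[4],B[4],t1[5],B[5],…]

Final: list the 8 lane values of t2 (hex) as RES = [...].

RES = [0xa1, 0x27, 0x3f, 0x67, 0x6d, 0xd9, 0x4f, 0x95]

  t0: 6d a1 01 21 6f 5f 3f 4f
  t1: 21 6f 01 5f a1 3f 6d 4f
  t2: a1 27 3f 67 6d d9 4f 95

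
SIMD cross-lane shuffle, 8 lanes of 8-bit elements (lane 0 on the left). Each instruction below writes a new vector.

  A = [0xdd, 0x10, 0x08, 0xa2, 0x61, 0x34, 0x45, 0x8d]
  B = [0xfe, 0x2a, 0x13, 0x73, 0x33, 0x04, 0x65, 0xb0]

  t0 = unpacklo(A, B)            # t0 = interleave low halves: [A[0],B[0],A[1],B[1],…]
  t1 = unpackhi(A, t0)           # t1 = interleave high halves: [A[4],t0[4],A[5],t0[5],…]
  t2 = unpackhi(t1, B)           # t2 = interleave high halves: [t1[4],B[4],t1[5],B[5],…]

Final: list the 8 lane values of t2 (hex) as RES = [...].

t0 = [0xdd, 0xfe, 0x10, 0x2a, 0x08, 0x13, 0xa2, 0x73]
t1 = [0x61, 0x08, 0x34, 0x13, 0x45, 0xa2, 0x8d, 0x73]
t2 = [0x45, 0x33, 0xa2, 0x04, 0x8d, 0x65, 0x73, 0xb0]

RES = [0x45, 0x33, 0xa2, 0x04, 0x8d, 0x65, 0x73, 0xb0]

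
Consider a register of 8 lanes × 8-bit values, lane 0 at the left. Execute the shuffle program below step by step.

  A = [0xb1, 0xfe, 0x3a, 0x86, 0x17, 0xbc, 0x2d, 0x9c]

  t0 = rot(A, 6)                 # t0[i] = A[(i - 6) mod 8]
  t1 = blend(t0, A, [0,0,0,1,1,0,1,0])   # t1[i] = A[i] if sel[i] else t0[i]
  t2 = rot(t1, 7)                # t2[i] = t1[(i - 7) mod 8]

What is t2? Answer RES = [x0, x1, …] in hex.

RES = [ 0x86  0x17  0x86  0x17  0x9c  0x2d  0xfe  0x3a ]

t0 = [0x3a, 0x86, 0x17, 0xbc, 0x2d, 0x9c, 0xb1, 0xfe]
t1 = [0x3a, 0x86, 0x17, 0x86, 0x17, 0x9c, 0x2d, 0xfe]
t2 = [0x86, 0x17, 0x86, 0x17, 0x9c, 0x2d, 0xfe, 0x3a]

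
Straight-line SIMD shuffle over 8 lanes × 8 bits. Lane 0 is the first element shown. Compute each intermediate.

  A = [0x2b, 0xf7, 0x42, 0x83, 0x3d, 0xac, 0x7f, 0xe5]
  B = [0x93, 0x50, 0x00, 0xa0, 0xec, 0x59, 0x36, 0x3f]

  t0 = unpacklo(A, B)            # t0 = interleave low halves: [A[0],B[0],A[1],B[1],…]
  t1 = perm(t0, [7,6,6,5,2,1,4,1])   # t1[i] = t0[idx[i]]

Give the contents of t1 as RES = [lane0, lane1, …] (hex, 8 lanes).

RES = [ 0xa0  0x83  0x83  0x00  0xf7  0x93  0x42  0x93 ]

→ t0 |2b|93|f7|50|42|00|83|a0|
→ t1 |a0|83|83|00|f7|93|42|93|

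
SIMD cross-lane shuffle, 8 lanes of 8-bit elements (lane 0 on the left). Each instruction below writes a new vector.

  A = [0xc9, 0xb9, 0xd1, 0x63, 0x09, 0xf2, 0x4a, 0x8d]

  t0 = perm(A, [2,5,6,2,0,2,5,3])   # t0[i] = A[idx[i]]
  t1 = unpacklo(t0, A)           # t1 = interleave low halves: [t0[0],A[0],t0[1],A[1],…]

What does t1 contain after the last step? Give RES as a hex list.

RES = [ 0xd1  0xc9  0xf2  0xb9  0x4a  0xd1  0xd1  0x63 ]

→ t0 |d1|f2|4a|d1|c9|d1|f2|63|
→ t1 |d1|c9|f2|b9|4a|d1|d1|63|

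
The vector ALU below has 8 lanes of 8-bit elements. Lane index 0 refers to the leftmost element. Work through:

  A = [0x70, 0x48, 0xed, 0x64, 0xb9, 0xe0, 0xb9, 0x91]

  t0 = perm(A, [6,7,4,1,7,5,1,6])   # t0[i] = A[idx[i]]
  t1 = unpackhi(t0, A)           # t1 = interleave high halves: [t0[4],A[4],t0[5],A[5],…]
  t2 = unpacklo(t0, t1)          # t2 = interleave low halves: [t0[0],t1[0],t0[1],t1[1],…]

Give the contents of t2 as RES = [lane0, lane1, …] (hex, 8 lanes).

RES = [0xb9, 0x91, 0x91, 0xb9, 0xb9, 0xe0, 0x48, 0xe0]

  t0: b9 91 b9 48 91 e0 48 b9
  t1: 91 b9 e0 e0 48 b9 b9 91
  t2: b9 91 91 b9 b9 e0 48 e0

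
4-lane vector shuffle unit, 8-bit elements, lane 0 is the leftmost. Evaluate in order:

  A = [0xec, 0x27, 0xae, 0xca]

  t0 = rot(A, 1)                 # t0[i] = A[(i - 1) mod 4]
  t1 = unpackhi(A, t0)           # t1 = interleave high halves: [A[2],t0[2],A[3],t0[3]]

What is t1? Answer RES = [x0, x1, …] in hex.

RES = [0xae, 0x27, 0xca, 0xae]

t0 = [0xca, 0xec, 0x27, 0xae]
t1 = [0xae, 0x27, 0xca, 0xae]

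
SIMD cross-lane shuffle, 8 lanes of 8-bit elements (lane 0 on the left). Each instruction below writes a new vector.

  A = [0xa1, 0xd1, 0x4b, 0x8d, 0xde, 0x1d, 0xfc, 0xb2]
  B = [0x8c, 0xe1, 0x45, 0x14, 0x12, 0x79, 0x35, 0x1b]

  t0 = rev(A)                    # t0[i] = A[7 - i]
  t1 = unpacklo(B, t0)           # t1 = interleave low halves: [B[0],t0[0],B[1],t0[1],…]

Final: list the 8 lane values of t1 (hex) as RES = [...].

  t0: b2 fc 1d de 8d 4b d1 a1
  t1: 8c b2 e1 fc 45 1d 14 de

RES = [0x8c, 0xb2, 0xe1, 0xfc, 0x45, 0x1d, 0x14, 0xde]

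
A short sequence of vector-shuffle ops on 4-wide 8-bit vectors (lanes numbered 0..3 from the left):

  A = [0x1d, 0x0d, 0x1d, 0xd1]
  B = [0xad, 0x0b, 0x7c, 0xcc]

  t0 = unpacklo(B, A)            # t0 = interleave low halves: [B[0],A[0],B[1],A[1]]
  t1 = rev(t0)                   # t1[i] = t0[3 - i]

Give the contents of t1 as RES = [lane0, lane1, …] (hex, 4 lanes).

RES = [0x0d, 0x0b, 0x1d, 0xad]

→ t0 |ad|1d|0b|0d|
→ t1 |0d|0b|1d|ad|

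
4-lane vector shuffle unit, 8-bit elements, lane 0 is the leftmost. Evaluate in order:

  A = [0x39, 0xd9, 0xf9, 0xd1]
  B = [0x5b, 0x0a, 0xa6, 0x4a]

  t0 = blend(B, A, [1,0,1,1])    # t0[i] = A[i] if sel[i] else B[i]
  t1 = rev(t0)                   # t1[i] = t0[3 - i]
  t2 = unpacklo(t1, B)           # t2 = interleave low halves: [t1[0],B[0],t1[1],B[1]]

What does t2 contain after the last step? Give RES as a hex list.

RES = [0xd1, 0x5b, 0xf9, 0x0a]

t0 = [0x39, 0x0a, 0xf9, 0xd1]
t1 = [0xd1, 0xf9, 0x0a, 0x39]
t2 = [0xd1, 0x5b, 0xf9, 0x0a]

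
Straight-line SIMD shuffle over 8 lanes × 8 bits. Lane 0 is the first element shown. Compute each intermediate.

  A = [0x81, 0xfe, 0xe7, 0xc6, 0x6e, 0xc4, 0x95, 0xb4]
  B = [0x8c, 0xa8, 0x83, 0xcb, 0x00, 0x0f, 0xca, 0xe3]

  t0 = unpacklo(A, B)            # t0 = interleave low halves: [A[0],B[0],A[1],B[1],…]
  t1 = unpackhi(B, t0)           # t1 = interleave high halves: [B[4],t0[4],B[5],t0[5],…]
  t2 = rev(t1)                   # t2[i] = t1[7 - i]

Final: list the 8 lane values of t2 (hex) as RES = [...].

t0 = [0x81, 0x8c, 0xfe, 0xa8, 0xe7, 0x83, 0xc6, 0xcb]
t1 = [0x00, 0xe7, 0x0f, 0x83, 0xca, 0xc6, 0xe3, 0xcb]
t2 = [0xcb, 0xe3, 0xc6, 0xca, 0x83, 0x0f, 0xe7, 0x00]

RES = [0xcb, 0xe3, 0xc6, 0xca, 0x83, 0x0f, 0xe7, 0x00]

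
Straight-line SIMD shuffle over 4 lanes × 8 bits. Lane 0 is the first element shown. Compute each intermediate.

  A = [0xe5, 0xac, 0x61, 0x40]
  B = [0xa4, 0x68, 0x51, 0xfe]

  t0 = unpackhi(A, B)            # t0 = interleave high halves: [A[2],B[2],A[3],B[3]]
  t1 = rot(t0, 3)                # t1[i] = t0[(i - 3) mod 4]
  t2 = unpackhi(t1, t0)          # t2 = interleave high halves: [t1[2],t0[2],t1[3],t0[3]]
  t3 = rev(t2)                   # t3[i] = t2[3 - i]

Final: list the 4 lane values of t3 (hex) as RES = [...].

  t0: 61 51 40 fe
  t1: 51 40 fe 61
  t2: fe 40 61 fe
  t3: fe 61 40 fe

RES = [0xfe, 0x61, 0x40, 0xfe]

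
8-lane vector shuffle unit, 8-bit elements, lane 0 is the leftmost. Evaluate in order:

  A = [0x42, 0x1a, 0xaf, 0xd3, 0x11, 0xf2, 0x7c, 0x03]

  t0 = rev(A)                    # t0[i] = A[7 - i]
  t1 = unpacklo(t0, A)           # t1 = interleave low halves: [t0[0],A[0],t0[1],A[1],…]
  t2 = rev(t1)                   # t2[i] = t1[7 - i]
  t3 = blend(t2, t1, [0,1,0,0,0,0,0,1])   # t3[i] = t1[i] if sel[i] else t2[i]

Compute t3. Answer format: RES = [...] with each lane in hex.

t0 = [0x03, 0x7c, 0xf2, 0x11, 0xd3, 0xaf, 0x1a, 0x42]
t1 = [0x03, 0x42, 0x7c, 0x1a, 0xf2, 0xaf, 0x11, 0xd3]
t2 = [0xd3, 0x11, 0xaf, 0xf2, 0x1a, 0x7c, 0x42, 0x03]
t3 = [0xd3, 0x42, 0xaf, 0xf2, 0x1a, 0x7c, 0x42, 0xd3]

RES = [ 0xd3  0x42  0xaf  0xf2  0x1a  0x7c  0x42  0xd3 ]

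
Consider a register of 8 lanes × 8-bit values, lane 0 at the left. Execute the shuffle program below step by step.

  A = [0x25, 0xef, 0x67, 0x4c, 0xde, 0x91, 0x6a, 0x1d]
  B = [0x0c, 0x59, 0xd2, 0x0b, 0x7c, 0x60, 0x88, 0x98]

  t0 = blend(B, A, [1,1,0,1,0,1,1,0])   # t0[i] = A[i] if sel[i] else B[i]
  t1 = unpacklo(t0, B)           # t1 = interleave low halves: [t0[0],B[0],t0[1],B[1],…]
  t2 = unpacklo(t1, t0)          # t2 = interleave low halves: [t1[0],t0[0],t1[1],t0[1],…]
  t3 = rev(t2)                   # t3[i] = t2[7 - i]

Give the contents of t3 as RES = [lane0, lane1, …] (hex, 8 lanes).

RES = [ 0x4c  0x59  0xd2  0xef  0xef  0x0c  0x25  0x25 ]

t0 = [0x25, 0xef, 0xd2, 0x4c, 0x7c, 0x91, 0x6a, 0x98]
t1 = [0x25, 0x0c, 0xef, 0x59, 0xd2, 0xd2, 0x4c, 0x0b]
t2 = [0x25, 0x25, 0x0c, 0xef, 0xef, 0xd2, 0x59, 0x4c]
t3 = [0x4c, 0x59, 0xd2, 0xef, 0xef, 0x0c, 0x25, 0x25]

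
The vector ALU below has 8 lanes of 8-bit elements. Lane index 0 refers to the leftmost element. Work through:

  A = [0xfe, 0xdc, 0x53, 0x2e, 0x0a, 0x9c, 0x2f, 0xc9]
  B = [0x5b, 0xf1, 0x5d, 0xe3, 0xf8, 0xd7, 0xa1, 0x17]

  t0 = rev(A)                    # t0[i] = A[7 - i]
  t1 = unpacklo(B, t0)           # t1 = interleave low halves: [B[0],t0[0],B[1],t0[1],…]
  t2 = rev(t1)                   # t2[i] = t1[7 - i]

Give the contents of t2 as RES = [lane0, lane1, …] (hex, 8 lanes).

→ t0 |c9|2f|9c|0a|2e|53|dc|fe|
→ t1 |5b|c9|f1|2f|5d|9c|e3|0a|
→ t2 |0a|e3|9c|5d|2f|f1|c9|5b|

RES = [ 0x0a  0xe3  0x9c  0x5d  0x2f  0xf1  0xc9  0x5b ]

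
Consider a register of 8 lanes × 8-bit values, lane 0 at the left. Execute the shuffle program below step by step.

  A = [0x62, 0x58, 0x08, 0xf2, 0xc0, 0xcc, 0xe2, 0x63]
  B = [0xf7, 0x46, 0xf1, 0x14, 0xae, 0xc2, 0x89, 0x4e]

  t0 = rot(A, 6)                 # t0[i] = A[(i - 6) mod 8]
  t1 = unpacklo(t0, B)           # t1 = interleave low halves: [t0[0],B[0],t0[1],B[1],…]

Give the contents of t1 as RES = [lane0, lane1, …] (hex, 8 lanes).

→ t0 |08|f2|c0|cc|e2|63|62|58|
→ t1 |08|f7|f2|46|c0|f1|cc|14|

RES = [ 0x08  0xf7  0xf2  0x46  0xc0  0xf1  0xcc  0x14 ]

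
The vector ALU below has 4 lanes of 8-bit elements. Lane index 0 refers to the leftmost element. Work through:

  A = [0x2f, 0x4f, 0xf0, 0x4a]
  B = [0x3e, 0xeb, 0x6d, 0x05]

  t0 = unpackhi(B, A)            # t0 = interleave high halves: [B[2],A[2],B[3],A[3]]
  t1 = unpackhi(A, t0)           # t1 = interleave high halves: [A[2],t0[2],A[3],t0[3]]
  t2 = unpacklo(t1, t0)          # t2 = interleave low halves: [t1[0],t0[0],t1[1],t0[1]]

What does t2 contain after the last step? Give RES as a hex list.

  t0: 6d f0 05 4a
  t1: f0 05 4a 4a
  t2: f0 6d 05 f0

RES = [ 0xf0  0x6d  0x05  0xf0 ]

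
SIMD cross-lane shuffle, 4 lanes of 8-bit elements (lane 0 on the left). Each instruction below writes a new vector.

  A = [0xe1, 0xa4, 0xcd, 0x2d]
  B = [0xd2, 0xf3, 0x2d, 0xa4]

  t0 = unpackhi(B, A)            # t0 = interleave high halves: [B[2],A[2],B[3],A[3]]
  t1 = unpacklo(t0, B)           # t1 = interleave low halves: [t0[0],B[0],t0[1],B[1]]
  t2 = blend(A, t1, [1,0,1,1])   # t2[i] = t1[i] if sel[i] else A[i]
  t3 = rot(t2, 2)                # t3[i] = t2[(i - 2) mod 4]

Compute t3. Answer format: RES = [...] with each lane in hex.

  t0: 2d cd a4 2d
  t1: 2d d2 cd f3
  t2: 2d a4 cd f3
  t3: cd f3 2d a4

RES = [ 0xcd  0xf3  0x2d  0xa4 ]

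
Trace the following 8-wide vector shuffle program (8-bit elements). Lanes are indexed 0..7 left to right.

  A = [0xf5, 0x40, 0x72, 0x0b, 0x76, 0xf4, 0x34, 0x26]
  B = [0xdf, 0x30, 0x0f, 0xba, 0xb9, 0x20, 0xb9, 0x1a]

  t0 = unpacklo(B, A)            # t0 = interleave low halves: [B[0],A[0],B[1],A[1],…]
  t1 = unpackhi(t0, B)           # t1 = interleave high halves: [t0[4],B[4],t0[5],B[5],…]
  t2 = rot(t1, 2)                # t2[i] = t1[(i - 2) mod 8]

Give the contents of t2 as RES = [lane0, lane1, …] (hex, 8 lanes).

RES = [ 0x0b  0x1a  0x0f  0xb9  0x72  0x20  0xba  0xb9 ]

→ t0 |df|f5|30|40|0f|72|ba|0b|
→ t1 |0f|b9|72|20|ba|b9|0b|1a|
→ t2 |0b|1a|0f|b9|72|20|ba|b9|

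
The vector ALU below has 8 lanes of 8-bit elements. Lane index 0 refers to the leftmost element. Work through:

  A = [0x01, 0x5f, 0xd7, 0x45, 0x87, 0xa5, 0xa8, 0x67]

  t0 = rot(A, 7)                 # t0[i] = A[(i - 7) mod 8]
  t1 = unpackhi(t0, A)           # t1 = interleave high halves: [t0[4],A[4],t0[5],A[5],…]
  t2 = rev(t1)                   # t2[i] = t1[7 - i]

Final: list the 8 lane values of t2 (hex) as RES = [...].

  t0: 5f d7 45 87 a5 a8 67 01
  t1: a5 87 a8 a5 67 a8 01 67
  t2: 67 01 a8 67 a5 a8 87 a5

RES = [0x67, 0x01, 0xa8, 0x67, 0xa5, 0xa8, 0x87, 0xa5]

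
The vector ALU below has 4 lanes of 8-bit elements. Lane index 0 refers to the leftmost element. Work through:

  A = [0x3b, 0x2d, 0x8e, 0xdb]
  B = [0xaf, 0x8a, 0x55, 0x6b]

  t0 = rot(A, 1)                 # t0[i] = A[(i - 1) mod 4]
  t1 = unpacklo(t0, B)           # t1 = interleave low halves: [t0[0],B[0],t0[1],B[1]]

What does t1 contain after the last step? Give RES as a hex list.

RES = [0xdb, 0xaf, 0x3b, 0x8a]

t0 = [0xdb, 0x3b, 0x2d, 0x8e]
t1 = [0xdb, 0xaf, 0x3b, 0x8a]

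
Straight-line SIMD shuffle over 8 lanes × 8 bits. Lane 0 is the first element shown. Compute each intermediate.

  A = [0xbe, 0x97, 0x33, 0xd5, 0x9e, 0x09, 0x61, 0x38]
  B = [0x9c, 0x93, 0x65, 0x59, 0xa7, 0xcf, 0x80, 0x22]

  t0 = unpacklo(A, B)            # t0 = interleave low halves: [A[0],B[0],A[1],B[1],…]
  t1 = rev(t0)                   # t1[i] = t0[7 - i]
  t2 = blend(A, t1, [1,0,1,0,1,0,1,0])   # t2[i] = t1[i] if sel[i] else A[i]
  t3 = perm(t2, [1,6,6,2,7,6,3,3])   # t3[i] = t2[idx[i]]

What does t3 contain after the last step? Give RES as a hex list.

RES = [0x97, 0x9c, 0x9c, 0x65, 0x38, 0x9c, 0xd5, 0xd5]

→ t0 |be|9c|97|93|33|65|d5|59|
→ t1 |59|d5|65|33|93|97|9c|be|
→ t2 |59|97|65|d5|93|09|9c|38|
→ t3 |97|9c|9c|65|38|9c|d5|d5|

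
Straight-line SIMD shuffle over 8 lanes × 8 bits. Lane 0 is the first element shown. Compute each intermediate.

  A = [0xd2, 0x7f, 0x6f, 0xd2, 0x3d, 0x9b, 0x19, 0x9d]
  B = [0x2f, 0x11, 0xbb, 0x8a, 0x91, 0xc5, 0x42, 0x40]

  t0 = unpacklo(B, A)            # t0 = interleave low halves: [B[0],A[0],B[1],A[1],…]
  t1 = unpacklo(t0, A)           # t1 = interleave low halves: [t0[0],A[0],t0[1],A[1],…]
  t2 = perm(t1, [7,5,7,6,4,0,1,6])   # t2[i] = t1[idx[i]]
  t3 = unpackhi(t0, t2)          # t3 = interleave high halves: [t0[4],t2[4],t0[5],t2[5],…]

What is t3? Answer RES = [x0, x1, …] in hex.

  t0: 2f d2 11 7f bb 6f 8a d2
  t1: 2f d2 d2 7f 11 6f 7f d2
  t2: d2 6f d2 7f 11 2f d2 7f
  t3: bb 11 6f 2f 8a d2 d2 7f

RES = [ 0xbb  0x11  0x6f  0x2f  0x8a  0xd2  0xd2  0x7f ]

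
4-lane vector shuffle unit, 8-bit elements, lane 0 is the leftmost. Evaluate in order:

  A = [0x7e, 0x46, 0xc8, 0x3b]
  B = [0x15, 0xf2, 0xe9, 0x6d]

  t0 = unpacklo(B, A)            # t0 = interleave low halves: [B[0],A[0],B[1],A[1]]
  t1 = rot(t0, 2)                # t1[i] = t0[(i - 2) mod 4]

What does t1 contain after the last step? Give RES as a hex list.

→ t0 |15|7e|f2|46|
→ t1 |f2|46|15|7e|

RES = [ 0xf2  0x46  0x15  0x7e ]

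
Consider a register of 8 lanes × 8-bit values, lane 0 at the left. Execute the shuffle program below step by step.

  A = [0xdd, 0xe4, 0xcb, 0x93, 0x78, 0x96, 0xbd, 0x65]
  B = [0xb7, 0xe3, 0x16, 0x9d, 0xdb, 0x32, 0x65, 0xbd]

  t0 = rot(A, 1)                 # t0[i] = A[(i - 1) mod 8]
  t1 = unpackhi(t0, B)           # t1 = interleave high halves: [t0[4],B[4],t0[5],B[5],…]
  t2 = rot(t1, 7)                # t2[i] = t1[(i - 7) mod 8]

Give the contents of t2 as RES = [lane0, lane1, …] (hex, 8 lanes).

RES = [ 0xdb  0x78  0x32  0x96  0x65  0xbd  0xbd  0x93 ]

t0 = [0x65, 0xdd, 0xe4, 0xcb, 0x93, 0x78, 0x96, 0xbd]
t1 = [0x93, 0xdb, 0x78, 0x32, 0x96, 0x65, 0xbd, 0xbd]
t2 = [0xdb, 0x78, 0x32, 0x96, 0x65, 0xbd, 0xbd, 0x93]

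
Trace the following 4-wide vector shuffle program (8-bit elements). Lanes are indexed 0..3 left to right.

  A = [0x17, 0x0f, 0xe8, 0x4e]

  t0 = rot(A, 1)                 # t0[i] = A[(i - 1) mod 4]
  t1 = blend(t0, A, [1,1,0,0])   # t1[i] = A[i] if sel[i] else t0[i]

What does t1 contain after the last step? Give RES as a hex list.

RES = [0x17, 0x0f, 0x0f, 0xe8]

  t0: 4e 17 0f e8
  t1: 17 0f 0f e8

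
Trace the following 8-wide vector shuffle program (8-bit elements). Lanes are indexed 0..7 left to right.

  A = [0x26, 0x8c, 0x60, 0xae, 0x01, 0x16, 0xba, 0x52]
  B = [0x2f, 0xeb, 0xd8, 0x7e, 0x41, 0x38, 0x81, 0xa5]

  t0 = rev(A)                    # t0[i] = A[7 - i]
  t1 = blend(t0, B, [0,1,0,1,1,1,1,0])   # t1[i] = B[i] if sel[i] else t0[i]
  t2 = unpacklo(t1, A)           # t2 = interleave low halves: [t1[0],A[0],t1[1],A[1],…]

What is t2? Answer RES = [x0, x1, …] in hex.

RES = [0x52, 0x26, 0xeb, 0x8c, 0x16, 0x60, 0x7e, 0xae]

  t0: 52 ba 16 01 ae 60 8c 26
  t1: 52 eb 16 7e 41 38 81 26
  t2: 52 26 eb 8c 16 60 7e ae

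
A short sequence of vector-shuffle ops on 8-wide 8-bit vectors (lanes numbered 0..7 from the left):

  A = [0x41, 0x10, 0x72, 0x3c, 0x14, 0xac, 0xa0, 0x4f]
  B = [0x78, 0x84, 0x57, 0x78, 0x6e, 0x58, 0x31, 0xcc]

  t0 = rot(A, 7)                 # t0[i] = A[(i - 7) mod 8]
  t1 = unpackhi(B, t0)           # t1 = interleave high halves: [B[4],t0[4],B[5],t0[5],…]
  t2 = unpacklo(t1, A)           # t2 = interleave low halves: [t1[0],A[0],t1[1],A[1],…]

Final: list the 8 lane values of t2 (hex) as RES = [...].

RES = [ 0x6e  0x41  0xac  0x10  0x58  0x72  0xa0  0x3c ]

  t0: 10 72 3c 14 ac a0 4f 41
  t1: 6e ac 58 a0 31 4f cc 41
  t2: 6e 41 ac 10 58 72 a0 3c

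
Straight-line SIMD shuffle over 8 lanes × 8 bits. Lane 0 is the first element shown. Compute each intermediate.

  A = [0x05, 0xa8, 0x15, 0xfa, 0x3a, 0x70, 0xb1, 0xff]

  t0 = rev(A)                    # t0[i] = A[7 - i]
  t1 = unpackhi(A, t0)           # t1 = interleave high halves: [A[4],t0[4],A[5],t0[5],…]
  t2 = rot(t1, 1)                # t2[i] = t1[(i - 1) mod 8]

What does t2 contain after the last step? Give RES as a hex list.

t0 = [0xff, 0xb1, 0x70, 0x3a, 0xfa, 0x15, 0xa8, 0x05]
t1 = [0x3a, 0xfa, 0x70, 0x15, 0xb1, 0xa8, 0xff, 0x05]
t2 = [0x05, 0x3a, 0xfa, 0x70, 0x15, 0xb1, 0xa8, 0xff]

RES = [0x05, 0x3a, 0xfa, 0x70, 0x15, 0xb1, 0xa8, 0xff]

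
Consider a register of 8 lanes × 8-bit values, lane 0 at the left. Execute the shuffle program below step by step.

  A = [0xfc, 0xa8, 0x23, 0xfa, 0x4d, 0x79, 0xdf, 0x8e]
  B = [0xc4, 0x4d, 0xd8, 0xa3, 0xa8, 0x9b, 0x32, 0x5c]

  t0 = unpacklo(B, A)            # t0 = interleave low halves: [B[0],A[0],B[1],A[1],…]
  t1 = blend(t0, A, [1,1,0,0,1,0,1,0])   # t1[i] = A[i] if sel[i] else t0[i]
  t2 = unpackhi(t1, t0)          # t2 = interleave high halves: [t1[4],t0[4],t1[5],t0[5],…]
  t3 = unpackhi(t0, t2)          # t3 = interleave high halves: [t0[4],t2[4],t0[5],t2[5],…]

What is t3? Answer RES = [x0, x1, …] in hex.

RES = [0xd8, 0xdf, 0x23, 0xa3, 0xa3, 0xfa, 0xfa, 0xfa]

  t0: c4 fc 4d a8 d8 23 a3 fa
  t1: fc a8 4d a8 4d 23 df fa
  t2: 4d d8 23 23 df a3 fa fa
  t3: d8 df 23 a3 a3 fa fa fa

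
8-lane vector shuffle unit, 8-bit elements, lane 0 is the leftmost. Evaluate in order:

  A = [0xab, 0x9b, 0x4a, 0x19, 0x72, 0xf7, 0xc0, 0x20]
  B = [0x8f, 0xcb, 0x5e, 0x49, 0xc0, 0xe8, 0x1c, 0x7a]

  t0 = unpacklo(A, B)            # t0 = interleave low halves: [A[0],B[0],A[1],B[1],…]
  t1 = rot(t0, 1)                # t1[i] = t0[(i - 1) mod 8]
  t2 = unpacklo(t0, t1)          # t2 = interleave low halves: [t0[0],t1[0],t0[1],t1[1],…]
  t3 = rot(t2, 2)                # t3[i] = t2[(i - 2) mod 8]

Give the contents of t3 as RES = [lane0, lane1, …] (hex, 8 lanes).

  t0: ab 8f 9b cb 4a 5e 19 49
  t1: 49 ab 8f 9b cb 4a 5e 19
  t2: ab 49 8f ab 9b 8f cb 9b
  t3: cb 9b ab 49 8f ab 9b 8f

RES = [ 0xcb  0x9b  0xab  0x49  0x8f  0xab  0x9b  0x8f ]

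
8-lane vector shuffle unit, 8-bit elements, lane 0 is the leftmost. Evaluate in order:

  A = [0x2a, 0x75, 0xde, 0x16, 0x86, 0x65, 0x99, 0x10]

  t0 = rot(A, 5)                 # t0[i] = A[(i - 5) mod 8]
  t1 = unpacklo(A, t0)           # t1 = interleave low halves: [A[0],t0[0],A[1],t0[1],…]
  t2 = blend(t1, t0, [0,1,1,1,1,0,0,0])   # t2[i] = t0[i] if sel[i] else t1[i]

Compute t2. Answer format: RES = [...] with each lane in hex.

→ t0 |16|86|65|99|10|2a|75|de|
→ t1 |2a|16|75|86|de|65|16|99|
→ t2 |2a|86|65|99|10|65|16|99|

RES = [0x2a, 0x86, 0x65, 0x99, 0x10, 0x65, 0x16, 0x99]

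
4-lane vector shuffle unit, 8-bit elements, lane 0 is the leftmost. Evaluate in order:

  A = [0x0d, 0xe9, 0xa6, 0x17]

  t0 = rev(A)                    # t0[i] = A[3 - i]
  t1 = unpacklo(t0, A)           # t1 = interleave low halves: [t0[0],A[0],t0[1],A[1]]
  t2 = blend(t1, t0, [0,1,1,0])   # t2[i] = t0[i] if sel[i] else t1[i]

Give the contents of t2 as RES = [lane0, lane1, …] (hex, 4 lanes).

RES = [ 0x17  0xa6  0xe9  0xe9 ]

  t0: 17 a6 e9 0d
  t1: 17 0d a6 e9
  t2: 17 a6 e9 e9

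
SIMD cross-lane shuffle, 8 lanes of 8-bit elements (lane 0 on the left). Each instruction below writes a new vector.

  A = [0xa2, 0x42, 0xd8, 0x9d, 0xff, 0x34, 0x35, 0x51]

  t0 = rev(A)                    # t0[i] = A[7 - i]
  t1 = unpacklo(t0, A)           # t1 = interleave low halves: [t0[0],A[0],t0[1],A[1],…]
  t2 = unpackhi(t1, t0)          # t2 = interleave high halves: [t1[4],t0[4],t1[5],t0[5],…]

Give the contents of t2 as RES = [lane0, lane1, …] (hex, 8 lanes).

→ t0 |51|35|34|ff|9d|d8|42|a2|
→ t1 |51|a2|35|42|34|d8|ff|9d|
→ t2 |34|9d|d8|d8|ff|42|9d|a2|

RES = [ 0x34  0x9d  0xd8  0xd8  0xff  0x42  0x9d  0xa2 ]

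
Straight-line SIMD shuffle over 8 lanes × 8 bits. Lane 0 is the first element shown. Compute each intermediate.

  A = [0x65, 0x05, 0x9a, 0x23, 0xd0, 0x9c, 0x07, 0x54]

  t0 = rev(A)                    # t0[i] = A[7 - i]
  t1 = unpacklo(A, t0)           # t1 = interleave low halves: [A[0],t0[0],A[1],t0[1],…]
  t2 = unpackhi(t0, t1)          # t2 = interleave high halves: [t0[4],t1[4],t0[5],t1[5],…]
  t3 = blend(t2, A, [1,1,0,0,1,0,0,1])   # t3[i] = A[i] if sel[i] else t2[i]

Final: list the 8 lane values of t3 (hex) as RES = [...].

  t0: 54 07 9c d0 23 9a 05 65
  t1: 65 54 05 07 9a 9c 23 d0
  t2: 23 9a 9a 9c 05 23 65 d0
  t3: 65 05 9a 9c d0 23 65 54

RES = [0x65, 0x05, 0x9a, 0x9c, 0xd0, 0x23, 0x65, 0x54]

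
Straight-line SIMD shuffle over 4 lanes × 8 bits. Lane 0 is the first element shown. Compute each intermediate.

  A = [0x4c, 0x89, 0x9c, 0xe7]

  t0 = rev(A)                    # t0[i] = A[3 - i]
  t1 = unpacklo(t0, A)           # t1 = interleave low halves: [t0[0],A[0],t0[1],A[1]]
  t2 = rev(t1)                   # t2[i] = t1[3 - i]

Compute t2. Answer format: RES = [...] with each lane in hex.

t0 = [0xe7, 0x9c, 0x89, 0x4c]
t1 = [0xe7, 0x4c, 0x9c, 0x89]
t2 = [0x89, 0x9c, 0x4c, 0xe7]

RES = [0x89, 0x9c, 0x4c, 0xe7]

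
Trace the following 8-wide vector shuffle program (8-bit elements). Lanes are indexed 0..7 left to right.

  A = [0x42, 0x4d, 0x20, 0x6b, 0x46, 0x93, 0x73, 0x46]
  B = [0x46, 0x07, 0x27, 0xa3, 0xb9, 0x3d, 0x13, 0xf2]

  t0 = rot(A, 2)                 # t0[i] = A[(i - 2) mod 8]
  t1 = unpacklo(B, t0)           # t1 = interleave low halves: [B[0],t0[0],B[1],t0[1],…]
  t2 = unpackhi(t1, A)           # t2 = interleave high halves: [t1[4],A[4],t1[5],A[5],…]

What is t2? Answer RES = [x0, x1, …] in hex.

RES = [0x27, 0x46, 0x42, 0x93, 0xa3, 0x73, 0x4d, 0x46]

→ t0 |73|46|42|4d|20|6b|46|93|
→ t1 |46|73|07|46|27|42|a3|4d|
→ t2 |27|46|42|93|a3|73|4d|46|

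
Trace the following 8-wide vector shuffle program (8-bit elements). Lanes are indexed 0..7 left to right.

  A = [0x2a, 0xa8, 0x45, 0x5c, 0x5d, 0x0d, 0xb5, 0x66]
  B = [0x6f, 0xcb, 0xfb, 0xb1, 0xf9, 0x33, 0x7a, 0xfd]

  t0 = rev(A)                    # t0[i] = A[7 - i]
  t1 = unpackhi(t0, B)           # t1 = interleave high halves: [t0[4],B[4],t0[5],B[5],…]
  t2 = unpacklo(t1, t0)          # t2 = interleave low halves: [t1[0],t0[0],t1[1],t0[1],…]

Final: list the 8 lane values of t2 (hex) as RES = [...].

RES = [ 0x5c  0x66  0xf9  0xb5  0x45  0x0d  0x33  0x5d ]

t0 = [0x66, 0xb5, 0x0d, 0x5d, 0x5c, 0x45, 0xa8, 0x2a]
t1 = [0x5c, 0xf9, 0x45, 0x33, 0xa8, 0x7a, 0x2a, 0xfd]
t2 = [0x5c, 0x66, 0xf9, 0xb5, 0x45, 0x0d, 0x33, 0x5d]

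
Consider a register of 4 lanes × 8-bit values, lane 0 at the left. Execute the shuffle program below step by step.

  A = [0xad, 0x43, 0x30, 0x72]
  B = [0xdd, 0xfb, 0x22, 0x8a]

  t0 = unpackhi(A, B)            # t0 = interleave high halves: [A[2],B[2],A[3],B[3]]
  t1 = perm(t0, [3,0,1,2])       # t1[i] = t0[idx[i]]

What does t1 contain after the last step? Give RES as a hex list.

  t0: 30 22 72 8a
  t1: 8a 30 22 72

RES = [ 0x8a  0x30  0x22  0x72 ]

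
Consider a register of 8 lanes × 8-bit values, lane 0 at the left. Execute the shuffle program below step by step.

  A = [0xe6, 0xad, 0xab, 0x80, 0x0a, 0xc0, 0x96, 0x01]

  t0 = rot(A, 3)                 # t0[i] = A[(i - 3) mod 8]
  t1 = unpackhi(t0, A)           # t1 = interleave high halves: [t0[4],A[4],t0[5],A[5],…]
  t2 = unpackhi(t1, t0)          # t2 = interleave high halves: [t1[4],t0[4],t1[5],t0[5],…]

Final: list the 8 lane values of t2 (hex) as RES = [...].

RES = [ 0x80  0xad  0x96  0xab  0x0a  0x80  0x01  0x0a ]

  t0: c0 96 01 e6 ad ab 80 0a
  t1: ad 0a ab c0 80 96 0a 01
  t2: 80 ad 96 ab 0a 80 01 0a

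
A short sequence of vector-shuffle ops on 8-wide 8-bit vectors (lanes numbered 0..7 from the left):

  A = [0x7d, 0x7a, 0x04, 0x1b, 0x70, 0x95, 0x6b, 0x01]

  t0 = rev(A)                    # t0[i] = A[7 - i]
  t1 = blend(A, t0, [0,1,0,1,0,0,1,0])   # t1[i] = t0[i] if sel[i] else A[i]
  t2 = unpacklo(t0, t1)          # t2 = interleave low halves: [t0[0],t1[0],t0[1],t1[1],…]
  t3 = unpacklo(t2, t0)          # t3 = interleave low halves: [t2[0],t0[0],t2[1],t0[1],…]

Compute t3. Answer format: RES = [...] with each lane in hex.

  t0: 01 6b 95 70 1b 04 7a 7d
  t1: 7d 6b 04 70 70 95 7a 01
  t2: 01 7d 6b 6b 95 04 70 70
  t3: 01 01 7d 6b 6b 95 6b 70

RES = [ 0x01  0x01  0x7d  0x6b  0x6b  0x95  0x6b  0x70 ]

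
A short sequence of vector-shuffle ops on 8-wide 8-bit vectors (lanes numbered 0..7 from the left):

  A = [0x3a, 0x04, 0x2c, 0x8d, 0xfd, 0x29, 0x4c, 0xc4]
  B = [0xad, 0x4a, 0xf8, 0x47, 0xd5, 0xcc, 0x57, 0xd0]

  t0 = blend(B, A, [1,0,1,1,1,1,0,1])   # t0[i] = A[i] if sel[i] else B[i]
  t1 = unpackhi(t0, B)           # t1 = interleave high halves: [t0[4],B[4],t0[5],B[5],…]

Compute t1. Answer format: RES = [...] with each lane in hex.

  t0: 3a 4a 2c 8d fd 29 57 c4
  t1: fd d5 29 cc 57 57 c4 d0

RES = [0xfd, 0xd5, 0x29, 0xcc, 0x57, 0x57, 0xc4, 0xd0]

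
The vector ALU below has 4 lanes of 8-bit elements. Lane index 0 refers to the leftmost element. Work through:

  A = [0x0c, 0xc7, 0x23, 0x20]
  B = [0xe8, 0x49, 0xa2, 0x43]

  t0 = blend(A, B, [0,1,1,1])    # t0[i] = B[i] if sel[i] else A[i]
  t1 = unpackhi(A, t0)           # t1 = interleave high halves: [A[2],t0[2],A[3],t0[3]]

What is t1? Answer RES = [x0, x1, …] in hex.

RES = [ 0x23  0xa2  0x20  0x43 ]

t0 = [0x0c, 0x49, 0xa2, 0x43]
t1 = [0x23, 0xa2, 0x20, 0x43]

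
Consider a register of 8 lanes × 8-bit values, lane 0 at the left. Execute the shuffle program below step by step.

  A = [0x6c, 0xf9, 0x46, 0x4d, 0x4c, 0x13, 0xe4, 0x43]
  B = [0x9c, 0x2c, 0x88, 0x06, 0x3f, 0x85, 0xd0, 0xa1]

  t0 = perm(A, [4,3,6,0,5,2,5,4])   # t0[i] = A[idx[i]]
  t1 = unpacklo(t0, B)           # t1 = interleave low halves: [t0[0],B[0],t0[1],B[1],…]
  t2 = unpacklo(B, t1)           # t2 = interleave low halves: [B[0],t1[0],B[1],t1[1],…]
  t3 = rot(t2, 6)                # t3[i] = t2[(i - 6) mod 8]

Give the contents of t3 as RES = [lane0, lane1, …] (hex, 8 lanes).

→ t0 |4c|4d|e4|6c|13|46|13|4c|
→ t1 |4c|9c|4d|2c|e4|88|6c|06|
→ t2 |9c|4c|2c|9c|88|4d|06|2c|
→ t3 |2c|9c|88|4d|06|2c|9c|4c|

RES = [ 0x2c  0x9c  0x88  0x4d  0x06  0x2c  0x9c  0x4c ]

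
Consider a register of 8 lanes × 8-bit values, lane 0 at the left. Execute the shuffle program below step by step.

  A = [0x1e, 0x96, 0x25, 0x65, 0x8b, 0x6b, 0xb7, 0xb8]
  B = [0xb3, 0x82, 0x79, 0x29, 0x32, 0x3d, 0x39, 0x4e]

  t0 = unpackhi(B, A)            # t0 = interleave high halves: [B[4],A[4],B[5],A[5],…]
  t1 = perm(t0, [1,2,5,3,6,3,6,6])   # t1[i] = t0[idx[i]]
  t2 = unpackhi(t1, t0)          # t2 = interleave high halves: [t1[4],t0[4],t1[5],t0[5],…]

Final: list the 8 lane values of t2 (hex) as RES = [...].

RES = [ 0x4e  0x39  0x6b  0xb7  0x4e  0x4e  0x4e  0xb8 ]

  t0: 32 8b 3d 6b 39 b7 4e b8
  t1: 8b 3d b7 6b 4e 6b 4e 4e
  t2: 4e 39 6b b7 4e 4e 4e b8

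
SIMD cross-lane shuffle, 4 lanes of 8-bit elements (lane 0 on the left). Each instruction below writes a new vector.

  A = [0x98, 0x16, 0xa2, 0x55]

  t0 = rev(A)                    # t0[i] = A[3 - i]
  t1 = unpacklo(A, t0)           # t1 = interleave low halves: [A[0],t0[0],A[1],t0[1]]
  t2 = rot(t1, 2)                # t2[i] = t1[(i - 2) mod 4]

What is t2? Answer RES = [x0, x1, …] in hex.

RES = [ 0x16  0xa2  0x98  0x55 ]

  t0: 55 a2 16 98
  t1: 98 55 16 a2
  t2: 16 a2 98 55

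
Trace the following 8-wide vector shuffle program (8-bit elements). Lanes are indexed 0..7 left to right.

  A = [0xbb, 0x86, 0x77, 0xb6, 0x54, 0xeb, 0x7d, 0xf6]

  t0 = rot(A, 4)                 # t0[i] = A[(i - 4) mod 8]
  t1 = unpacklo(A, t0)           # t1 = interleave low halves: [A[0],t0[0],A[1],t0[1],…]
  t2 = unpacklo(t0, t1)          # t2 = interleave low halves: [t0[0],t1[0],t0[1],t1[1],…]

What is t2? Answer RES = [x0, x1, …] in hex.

  t0: 54 eb 7d f6 bb 86 77 b6
  t1: bb 54 86 eb 77 7d b6 f6
  t2: 54 bb eb 54 7d 86 f6 eb

RES = [0x54, 0xbb, 0xeb, 0x54, 0x7d, 0x86, 0xf6, 0xeb]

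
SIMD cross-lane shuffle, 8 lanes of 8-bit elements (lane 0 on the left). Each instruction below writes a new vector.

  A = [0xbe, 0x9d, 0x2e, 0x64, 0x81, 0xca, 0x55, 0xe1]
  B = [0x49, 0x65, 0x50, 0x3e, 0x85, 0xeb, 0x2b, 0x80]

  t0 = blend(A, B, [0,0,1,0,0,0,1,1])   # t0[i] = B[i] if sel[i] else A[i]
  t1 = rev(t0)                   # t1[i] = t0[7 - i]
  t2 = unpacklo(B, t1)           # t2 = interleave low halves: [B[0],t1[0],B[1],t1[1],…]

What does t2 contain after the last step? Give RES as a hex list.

RES = [ 0x49  0x80  0x65  0x2b  0x50  0xca  0x3e  0x81 ]

→ t0 |be|9d|50|64|81|ca|2b|80|
→ t1 |80|2b|ca|81|64|50|9d|be|
→ t2 |49|80|65|2b|50|ca|3e|81|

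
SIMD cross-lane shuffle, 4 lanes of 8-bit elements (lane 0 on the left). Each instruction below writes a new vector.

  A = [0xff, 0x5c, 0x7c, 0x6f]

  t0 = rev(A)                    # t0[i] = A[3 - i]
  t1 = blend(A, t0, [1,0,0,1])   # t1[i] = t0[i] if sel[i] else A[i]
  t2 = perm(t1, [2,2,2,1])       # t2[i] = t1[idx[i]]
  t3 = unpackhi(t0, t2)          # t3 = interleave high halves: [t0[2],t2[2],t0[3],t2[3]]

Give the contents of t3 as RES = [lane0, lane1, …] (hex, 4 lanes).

t0 = [0x6f, 0x7c, 0x5c, 0xff]
t1 = [0x6f, 0x5c, 0x7c, 0xff]
t2 = [0x7c, 0x7c, 0x7c, 0x5c]
t3 = [0x5c, 0x7c, 0xff, 0x5c]

RES = [ 0x5c  0x7c  0xff  0x5c ]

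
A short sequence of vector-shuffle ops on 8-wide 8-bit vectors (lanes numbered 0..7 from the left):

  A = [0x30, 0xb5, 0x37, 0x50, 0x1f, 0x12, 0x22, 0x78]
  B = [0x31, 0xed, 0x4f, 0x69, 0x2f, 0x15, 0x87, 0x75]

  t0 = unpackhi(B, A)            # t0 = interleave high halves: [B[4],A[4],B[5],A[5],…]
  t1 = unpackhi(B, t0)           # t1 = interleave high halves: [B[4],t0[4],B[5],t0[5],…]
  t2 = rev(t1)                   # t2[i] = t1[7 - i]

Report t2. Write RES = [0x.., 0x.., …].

→ t0 |2f|1f|15|12|87|22|75|78|
→ t1 |2f|87|15|22|87|75|75|78|
→ t2 |78|75|75|87|22|15|87|2f|

RES = [0x78, 0x75, 0x75, 0x87, 0x22, 0x15, 0x87, 0x2f]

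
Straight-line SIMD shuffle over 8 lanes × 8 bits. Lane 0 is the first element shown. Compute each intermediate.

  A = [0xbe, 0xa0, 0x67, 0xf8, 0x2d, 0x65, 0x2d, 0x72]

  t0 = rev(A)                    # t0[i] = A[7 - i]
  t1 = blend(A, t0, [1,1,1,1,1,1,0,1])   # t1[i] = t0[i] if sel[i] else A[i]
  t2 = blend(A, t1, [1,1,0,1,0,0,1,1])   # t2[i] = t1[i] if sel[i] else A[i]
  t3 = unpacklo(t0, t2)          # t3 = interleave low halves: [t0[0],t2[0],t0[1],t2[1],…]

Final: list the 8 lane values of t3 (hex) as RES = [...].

t0 = [0x72, 0x2d, 0x65, 0x2d, 0xf8, 0x67, 0xa0, 0xbe]
t1 = [0x72, 0x2d, 0x65, 0x2d, 0xf8, 0x67, 0x2d, 0xbe]
t2 = [0x72, 0x2d, 0x67, 0x2d, 0x2d, 0x65, 0x2d, 0xbe]
t3 = [0x72, 0x72, 0x2d, 0x2d, 0x65, 0x67, 0x2d, 0x2d]

RES = [0x72, 0x72, 0x2d, 0x2d, 0x65, 0x67, 0x2d, 0x2d]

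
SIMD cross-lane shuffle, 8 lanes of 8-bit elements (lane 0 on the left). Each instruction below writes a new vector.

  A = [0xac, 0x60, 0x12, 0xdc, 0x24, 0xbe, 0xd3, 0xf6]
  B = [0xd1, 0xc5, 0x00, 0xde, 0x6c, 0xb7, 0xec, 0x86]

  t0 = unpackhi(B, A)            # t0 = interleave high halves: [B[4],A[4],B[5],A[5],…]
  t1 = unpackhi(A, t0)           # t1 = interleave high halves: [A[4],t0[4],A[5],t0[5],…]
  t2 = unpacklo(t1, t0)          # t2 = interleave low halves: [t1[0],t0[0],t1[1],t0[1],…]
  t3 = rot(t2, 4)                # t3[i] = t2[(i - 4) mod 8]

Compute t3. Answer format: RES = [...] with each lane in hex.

t0 = [0x6c, 0x24, 0xb7, 0xbe, 0xec, 0xd3, 0x86, 0xf6]
t1 = [0x24, 0xec, 0xbe, 0xd3, 0xd3, 0x86, 0xf6, 0xf6]
t2 = [0x24, 0x6c, 0xec, 0x24, 0xbe, 0xb7, 0xd3, 0xbe]
t3 = [0xbe, 0xb7, 0xd3, 0xbe, 0x24, 0x6c, 0xec, 0x24]

RES = [0xbe, 0xb7, 0xd3, 0xbe, 0x24, 0x6c, 0xec, 0x24]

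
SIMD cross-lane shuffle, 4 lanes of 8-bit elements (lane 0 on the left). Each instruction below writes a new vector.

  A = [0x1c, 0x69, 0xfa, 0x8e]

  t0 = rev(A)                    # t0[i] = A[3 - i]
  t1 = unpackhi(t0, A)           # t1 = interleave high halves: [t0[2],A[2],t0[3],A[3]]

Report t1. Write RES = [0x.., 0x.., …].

→ t0 |8e|fa|69|1c|
→ t1 |69|fa|1c|8e|

RES = [0x69, 0xfa, 0x1c, 0x8e]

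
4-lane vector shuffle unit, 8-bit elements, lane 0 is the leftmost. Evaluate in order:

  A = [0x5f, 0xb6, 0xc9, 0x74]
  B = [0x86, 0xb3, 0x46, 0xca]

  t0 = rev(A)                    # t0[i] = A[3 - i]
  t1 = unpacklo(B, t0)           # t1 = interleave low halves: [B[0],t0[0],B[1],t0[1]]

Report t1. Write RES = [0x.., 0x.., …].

  t0: 74 c9 b6 5f
  t1: 86 74 b3 c9

RES = [0x86, 0x74, 0xb3, 0xc9]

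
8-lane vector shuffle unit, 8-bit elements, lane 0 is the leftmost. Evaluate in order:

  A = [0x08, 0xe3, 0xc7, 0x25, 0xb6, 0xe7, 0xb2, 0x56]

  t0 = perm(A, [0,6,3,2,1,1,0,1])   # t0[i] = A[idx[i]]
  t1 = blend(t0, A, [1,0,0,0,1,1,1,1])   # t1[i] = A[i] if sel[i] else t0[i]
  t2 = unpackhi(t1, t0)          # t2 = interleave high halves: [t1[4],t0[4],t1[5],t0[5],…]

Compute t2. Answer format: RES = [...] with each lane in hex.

t0 = [0x08, 0xb2, 0x25, 0xc7, 0xe3, 0xe3, 0x08, 0xe3]
t1 = [0x08, 0xb2, 0x25, 0xc7, 0xb6, 0xe7, 0xb2, 0x56]
t2 = [0xb6, 0xe3, 0xe7, 0xe3, 0xb2, 0x08, 0x56, 0xe3]

RES = [0xb6, 0xe3, 0xe7, 0xe3, 0xb2, 0x08, 0x56, 0xe3]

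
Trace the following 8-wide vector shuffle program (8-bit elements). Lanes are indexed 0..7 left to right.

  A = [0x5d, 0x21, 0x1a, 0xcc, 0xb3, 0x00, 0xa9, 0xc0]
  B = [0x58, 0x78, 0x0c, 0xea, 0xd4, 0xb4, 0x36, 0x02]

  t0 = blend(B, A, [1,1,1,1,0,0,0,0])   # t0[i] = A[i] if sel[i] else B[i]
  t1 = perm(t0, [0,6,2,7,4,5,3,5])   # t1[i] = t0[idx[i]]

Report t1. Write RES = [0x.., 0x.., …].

→ t0 |5d|21|1a|cc|d4|b4|36|02|
→ t1 |5d|36|1a|02|d4|b4|cc|b4|

RES = [0x5d, 0x36, 0x1a, 0x02, 0xd4, 0xb4, 0xcc, 0xb4]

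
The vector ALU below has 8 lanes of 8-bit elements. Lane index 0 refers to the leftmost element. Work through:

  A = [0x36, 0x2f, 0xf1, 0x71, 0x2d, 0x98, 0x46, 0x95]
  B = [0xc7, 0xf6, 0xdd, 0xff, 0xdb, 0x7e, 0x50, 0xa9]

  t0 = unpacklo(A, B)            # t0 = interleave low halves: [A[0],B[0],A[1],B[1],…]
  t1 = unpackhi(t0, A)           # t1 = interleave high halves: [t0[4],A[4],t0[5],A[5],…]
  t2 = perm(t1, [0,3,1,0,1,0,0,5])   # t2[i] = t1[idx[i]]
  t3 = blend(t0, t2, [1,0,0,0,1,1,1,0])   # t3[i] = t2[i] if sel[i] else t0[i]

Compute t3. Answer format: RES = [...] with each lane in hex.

t0 = [0x36, 0xc7, 0x2f, 0xf6, 0xf1, 0xdd, 0x71, 0xff]
t1 = [0xf1, 0x2d, 0xdd, 0x98, 0x71, 0x46, 0xff, 0x95]
t2 = [0xf1, 0x98, 0x2d, 0xf1, 0x2d, 0xf1, 0xf1, 0x46]
t3 = [0xf1, 0xc7, 0x2f, 0xf6, 0x2d, 0xf1, 0xf1, 0xff]

RES = [ 0xf1  0xc7  0x2f  0xf6  0x2d  0xf1  0xf1  0xff ]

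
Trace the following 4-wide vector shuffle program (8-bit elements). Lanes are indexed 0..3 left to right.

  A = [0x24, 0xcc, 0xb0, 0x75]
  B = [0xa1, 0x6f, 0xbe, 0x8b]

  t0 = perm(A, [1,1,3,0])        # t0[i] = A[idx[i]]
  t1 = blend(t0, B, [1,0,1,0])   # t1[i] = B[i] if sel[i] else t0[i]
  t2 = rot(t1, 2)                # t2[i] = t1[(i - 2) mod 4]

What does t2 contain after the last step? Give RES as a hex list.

  t0: cc cc 75 24
  t1: a1 cc be 24
  t2: be 24 a1 cc

RES = [0xbe, 0x24, 0xa1, 0xcc]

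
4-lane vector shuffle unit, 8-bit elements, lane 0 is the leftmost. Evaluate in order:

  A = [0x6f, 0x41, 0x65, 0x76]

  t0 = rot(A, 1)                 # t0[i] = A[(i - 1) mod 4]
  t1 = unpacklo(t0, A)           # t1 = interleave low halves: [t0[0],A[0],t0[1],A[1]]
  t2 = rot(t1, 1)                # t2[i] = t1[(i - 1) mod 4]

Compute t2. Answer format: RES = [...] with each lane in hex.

RES = [ 0x41  0x76  0x6f  0x6f ]

  t0: 76 6f 41 65
  t1: 76 6f 6f 41
  t2: 41 76 6f 6f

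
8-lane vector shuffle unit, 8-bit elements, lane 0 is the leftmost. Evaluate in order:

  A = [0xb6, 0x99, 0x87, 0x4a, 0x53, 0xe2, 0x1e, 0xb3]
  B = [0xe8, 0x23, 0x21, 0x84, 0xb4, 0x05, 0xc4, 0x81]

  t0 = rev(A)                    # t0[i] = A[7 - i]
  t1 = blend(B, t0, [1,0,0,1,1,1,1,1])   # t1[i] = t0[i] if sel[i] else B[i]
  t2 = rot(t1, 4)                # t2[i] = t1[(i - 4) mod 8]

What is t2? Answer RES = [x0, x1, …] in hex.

RES = [0x4a, 0x87, 0x99, 0xb6, 0xb3, 0x23, 0x21, 0x53]

→ t0 |b3|1e|e2|53|4a|87|99|b6|
→ t1 |b3|23|21|53|4a|87|99|b6|
→ t2 |4a|87|99|b6|b3|23|21|53|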